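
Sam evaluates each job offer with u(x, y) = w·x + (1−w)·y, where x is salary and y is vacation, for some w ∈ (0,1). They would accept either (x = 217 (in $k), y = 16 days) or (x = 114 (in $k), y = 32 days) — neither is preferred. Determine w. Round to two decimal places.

w = 0.13

Equating utilities: w·217 + (1−w)·16 = w·114 + (1−w)·32.
Collecting terms: w·103 = (1−w)·16.
So w/(1−w) = 16/103 = 0.1553, giving w = 16/(103+16) = 0.13.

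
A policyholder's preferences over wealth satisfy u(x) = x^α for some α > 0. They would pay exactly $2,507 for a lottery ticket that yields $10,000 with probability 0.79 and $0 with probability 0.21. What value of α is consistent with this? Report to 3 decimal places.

α ≈ 0.170

EU(lottery) = 0.79·10000^α + 0.21·0 = 0.79·10000^α.
Equating: 2507^α = 0.79·10000^α, i.e. 0.2507^α = 0.79.
Take logs: α = ln 0.79 / ln(2507/10000) ≈ 0.17038.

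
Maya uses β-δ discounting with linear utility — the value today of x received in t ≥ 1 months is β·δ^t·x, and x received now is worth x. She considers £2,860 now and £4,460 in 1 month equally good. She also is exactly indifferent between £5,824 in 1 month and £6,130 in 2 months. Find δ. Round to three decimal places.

δ ≈ 0.950

From the later pair, β·δ^1·5824 = β·δ^2·6130; dividing through, δ = 5824/6130 = 0.95008.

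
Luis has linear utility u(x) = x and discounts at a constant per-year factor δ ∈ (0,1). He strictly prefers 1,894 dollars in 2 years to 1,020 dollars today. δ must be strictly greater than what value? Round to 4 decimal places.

The preference means 1020 < δ^2·1894.
So δ^2 > 1020/1894 = 0.53854; taking the square root of both positive sides preserves the inequality.
δ > 0.53854^(1/2) = 0.7339.

δ > 0.7339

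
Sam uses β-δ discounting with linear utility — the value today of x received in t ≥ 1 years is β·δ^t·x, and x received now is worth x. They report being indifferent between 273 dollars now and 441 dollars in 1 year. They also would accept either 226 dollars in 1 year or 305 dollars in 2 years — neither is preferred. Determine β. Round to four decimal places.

Both payoffs in the second observation are in the future, so β drops out: δ^1·226 = δ^2·305 ⇒ δ = 226/305 = 0.74098.
Substituting δ into 273 = β·δ·441: β = 273/(326.774) ≈ 0.8354.

β ≈ 0.8354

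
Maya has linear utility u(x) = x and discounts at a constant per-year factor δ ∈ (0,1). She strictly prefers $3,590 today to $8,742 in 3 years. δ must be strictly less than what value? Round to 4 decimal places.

Under u(x) = x this choice says 3590 > δ^3·8742.
So δ^3 < 3590/8742 = 0.41066; taking the cube root of both positive sides preserves the inequality.
δ < 0.41066^(1/3) = 0.7433.

δ < 0.7433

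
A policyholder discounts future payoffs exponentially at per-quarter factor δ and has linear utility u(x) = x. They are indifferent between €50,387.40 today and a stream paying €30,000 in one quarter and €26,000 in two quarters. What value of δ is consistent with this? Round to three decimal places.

δ ≈ 0.930

Equating present values: 50387.40 = 30000δ + 26000δ².
So 26000δ² + 30000δ − 50387.40 = 0.
By the quadratic formula (taking the positive root), δ = (−30000 + √6140289600.00) / 52000 ≈ 0.930.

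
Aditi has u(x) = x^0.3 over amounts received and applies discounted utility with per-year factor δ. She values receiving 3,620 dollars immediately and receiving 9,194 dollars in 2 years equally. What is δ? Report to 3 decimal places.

Indifference means u(3620) = δ^2 · u(9194), so δ^2 = u(3620)/u(9194).
Since u(x) = x^0.3, δ^2 = (3620/9194)^0.3 = 0.39374^0.3 = 0.75607.
Hence δ = (0.75607)^(1/2) = 0.86952.

δ ≈ 0.870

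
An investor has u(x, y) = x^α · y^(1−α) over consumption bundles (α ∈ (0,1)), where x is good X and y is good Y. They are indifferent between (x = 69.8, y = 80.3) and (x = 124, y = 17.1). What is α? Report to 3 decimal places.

Set the two utilities equal: 69.8^α·80.3^(1−α) = 124^α·17.1^(1−α).
(69.8/124)^α = (17.1/80.3)^(1−α); take logs: α·ln(69.8/124) = (1−α)·ln(17.1/80.3), i.e. α·-0.574648 = (1−α)·-1.546691.
With A = -0.574648 and B = -1.546691: α·A = (1−α)·B, so α = B/(A+B) = -1.546691/-2.121339 ≈ 0.729.

α ≈ 0.729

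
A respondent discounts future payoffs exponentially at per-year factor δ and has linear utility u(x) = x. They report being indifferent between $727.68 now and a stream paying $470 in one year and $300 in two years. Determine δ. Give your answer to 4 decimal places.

Present value of the stream is 470·δ + 300·δ². Indifference gives 470δ + 300δ² = 727.68.
Rearranged: 300δ² + 470δ − 727.68 = 0.
By the quadratic formula (taking the positive root), δ = (−470 + √1094116.00) / 600 ≈ 0.9600.

δ ≈ 0.9600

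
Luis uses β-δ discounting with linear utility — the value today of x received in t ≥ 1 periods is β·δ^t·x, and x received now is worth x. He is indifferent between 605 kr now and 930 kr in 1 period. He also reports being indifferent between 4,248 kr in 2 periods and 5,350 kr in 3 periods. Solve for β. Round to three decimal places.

The second indifference involves only future payoffs, so β cancels: β·δ^2·4248 = β·δ^3·5350, giving δ = 4248/5350 = 0.79402.
The first indifference: 605 = β·δ·930, so β = 605/(δ·930) = 605/(0.79402·930) ≈ 0.819.

β ≈ 0.819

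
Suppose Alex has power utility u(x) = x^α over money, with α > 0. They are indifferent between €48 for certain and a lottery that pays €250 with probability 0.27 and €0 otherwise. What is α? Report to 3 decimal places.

α ≈ 0.793

Since u(0) = 0, the lottery's EU is 0.27·250^α.
Equating: 48^α = 0.27·250^α, i.e. 0.1920^α = 0.27.
Take logs: α = ln 0.27 / ln(48/250) ≈ 0.79341.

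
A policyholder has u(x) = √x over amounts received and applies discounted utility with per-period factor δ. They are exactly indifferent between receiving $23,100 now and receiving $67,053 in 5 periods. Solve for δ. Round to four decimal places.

δ ≈ 0.8989

Indifference means u(23100) = δ^5 · u(67053), so δ^5 = u(23100)/u(67053).
Since u(x) = √x, δ^5 = √(23100/67053) = 0.58694.
Taking the 5th root: δ = 0.58694^(1/5) ≈ 0.8989.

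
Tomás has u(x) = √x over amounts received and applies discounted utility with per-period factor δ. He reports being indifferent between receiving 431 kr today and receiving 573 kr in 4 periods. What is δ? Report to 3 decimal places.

δ ≈ 0.965

Indifference means u(431) = δ^4 · u(573), so δ^4 = u(431)/u(573).
With u(x) = √x: δ^4 = √431/√573 = √(431/573) = 0.86728.
Taking the 4th root: δ = 0.86728^(1/4) ≈ 0.965.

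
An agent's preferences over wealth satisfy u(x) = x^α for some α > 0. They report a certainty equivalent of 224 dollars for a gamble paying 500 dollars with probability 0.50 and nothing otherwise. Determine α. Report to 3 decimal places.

Since u(0) = 0, the lottery's EU is 0.50·500^α.
Equating: 224^α = 0.50·500^α, i.e. 0.4480^α = 0.50.
Take logs: α = ln 0.50 / ln(224/500) ≈ 0.86324.

α ≈ 0.863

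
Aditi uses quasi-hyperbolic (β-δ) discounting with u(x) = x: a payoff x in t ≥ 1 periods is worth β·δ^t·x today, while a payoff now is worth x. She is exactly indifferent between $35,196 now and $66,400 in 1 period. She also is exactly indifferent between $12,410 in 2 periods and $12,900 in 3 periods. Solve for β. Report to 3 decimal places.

β ≈ 0.551

From the later pair, β·δ^2·12410 = β·δ^3·12900; dividing through, δ = 12410/12900 = 0.96202.
Substituting δ into 35196 = β·δ·66400: β = 35196/(63877.829) ≈ 0.551.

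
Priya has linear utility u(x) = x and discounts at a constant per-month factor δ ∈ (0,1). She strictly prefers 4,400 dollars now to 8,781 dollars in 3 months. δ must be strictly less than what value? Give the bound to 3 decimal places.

δ < 0.794

Under u(x) = x this choice says 4400 > δ^3·8781.
Hence δ^3 < 4400/8781 = 0.50108, and x ↦ x^(1/3) is increasing on (0,∞).
δ < (4400/8781)^(1/3) ≈ 0.794.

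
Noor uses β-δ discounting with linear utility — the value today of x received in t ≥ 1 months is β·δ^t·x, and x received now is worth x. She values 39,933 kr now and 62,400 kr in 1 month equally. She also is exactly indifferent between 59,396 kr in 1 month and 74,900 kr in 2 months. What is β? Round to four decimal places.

β ≈ 0.8070

Both payoffs in the second observation are in the future, so β drops out: δ^1·59396 = δ^2·74900 ⇒ δ = 59396/74900 = 0.79300.
Substituting δ into 39933 = β·δ·62400: β = 39933/(49483.450) ≈ 0.8070.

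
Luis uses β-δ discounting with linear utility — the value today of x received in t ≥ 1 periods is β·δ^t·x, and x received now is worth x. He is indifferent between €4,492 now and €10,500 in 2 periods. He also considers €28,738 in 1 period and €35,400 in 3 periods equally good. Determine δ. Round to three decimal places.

δ ≈ 0.901

The second indifference involves only future payoffs, so β cancels: β·δ^1·28738 = β·δ^3·35400, giving δ^2 = 28738/35400 = 0.81181, so δ = 0.90100.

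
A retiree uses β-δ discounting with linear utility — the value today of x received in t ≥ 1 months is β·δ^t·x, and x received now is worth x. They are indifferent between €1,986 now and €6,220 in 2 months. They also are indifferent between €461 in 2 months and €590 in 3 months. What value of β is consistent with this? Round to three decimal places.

β ≈ 0.523

Both payoffs in the second observation are in the future, so β drops out: δ^2·461 = δ^3·590 ⇒ δ = 461/590 = 0.78136.
Now use the now-vs-future pair: 1986 = β·δ^2·6220 gives β = 1986/(0.61052·6220) ≈ 0.523.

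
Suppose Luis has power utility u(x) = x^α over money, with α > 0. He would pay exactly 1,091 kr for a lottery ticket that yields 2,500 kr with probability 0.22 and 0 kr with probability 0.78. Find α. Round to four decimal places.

α ≈ 1.8260

The lottery's expected utility is 0.22·u(2500) + 0.78·u(0) = 0.22·2500^α (since u(0) = 0 for α > 0).
Setting u(1091) equal to that: 1091^α = 0.22·2500^α ⇒ (1091/2500)^α = 0.22.
Take logs: α = ln 0.22 / ln(1091/2500) ≈ 1.826019.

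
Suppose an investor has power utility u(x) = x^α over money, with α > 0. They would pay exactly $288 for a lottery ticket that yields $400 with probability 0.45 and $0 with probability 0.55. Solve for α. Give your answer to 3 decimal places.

α ≈ 2.431

Since u(0) = 0, the lottery's EU is 0.45·400^α.
Equating: 288^α = 0.45·400^α, i.e. 0.7200^α = 0.45.
α = ln(0.45) / ln(288/400) = -0.798508/-0.328504 ≈ 2.431.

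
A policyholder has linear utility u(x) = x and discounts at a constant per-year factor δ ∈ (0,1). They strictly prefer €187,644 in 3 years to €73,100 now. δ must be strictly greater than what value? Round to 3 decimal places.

δ > 0.730

The preference means 73100 < δ^3·187644.
Dividing by 187644: δ^3 > 0.38957. Both sides are positive, so the cube root keeps the direction.
δ > (73100/187644)^(1/3) ≈ 0.730.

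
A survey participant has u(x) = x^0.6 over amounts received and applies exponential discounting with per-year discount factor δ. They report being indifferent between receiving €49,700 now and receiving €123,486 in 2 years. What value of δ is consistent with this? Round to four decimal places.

Equating discounted utilities: u(49700) = δ^2·u(123486) ⇒ δ^2 = u(49700)/u(123486).
With u(x) = x^0.6: δ^2 = 49700^0.6/123486^0.6 = (49700/123486)^0.6 = 0.57922.
So δ = 0.57922^(1/2) ≈ 0.7611.

δ ≈ 0.7611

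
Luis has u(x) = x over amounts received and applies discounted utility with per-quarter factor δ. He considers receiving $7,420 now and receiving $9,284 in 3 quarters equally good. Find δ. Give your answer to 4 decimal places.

Indifference means u(7420) = δ^3 · u(9284), so δ^3 = u(7420)/u(9284).
With u(x) = x: δ^3 = 7420/9284 = 0.79922.
Taking the cube root: δ = 0.79922^(1/3) ≈ 0.9280.

δ ≈ 0.9280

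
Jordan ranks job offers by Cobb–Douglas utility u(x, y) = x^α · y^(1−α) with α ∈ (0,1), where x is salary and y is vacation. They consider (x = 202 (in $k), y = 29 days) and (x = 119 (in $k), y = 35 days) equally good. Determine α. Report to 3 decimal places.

Set the two utilities equal: 202^α·29^(1−α) = 119^α·35^(1−α).
Rearrange to (202/119)^α = (35/29)^(1−α) and take logs: α·0.529144 = (1−α)·0.188052.
With A = 0.529144 and B = 0.188052: α·A = (1−α)·B, so α = B/(A+B) = 0.188052/0.717196 ≈ 0.262.

α ≈ 0.262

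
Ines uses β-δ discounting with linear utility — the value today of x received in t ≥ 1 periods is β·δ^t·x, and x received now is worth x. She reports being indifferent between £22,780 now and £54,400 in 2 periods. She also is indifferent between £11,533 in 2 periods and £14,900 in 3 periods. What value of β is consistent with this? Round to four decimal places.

From the later pair, β·δ^2·11533 = β·δ^3·14900; dividing through, δ = 11533/14900 = 0.77403.
Substituting δ into 22780 = β·δ^2·54400: β = 22780/(32591.995) ≈ 0.6989.

β ≈ 0.6989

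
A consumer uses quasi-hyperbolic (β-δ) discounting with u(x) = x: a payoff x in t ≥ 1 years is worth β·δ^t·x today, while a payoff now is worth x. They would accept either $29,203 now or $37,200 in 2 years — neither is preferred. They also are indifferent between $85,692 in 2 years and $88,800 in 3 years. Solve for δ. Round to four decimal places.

The second indifference involves only future payoffs, so β cancels: β·δ^2·85692 = β·δ^3·88800, giving δ = 85692/88800 = 0.96500.

δ ≈ 0.9650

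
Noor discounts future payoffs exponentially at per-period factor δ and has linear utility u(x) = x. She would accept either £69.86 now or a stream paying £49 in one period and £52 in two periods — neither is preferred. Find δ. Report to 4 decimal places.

δ ≈ 0.7800

The stream is worth 49δ + 52δ² today, so 49δ + 52δ² = 69.86.
That is, 52δ² + 49δ − 69.86 = 0, a quadratic in δ.
By the quadratic formula (taking the positive root), δ = (−49 + √16931.88) / 104 ≈ 0.7800.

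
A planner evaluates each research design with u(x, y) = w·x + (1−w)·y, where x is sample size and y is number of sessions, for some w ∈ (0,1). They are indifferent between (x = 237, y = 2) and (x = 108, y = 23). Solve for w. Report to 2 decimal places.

Equating utilities: w·237 + (1−w)·2 = w·108 + (1−w)·23.
w·(237−108) = (1−w)·(23−2), i.e. w·129 = (1−w)·21.
Hence w = 21/(129+21) = 21/150 = 0.14.

w = 0.14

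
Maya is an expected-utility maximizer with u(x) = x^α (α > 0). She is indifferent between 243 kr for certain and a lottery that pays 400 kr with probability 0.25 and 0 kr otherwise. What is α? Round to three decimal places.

EU(lottery) = 0.25·400^α + 0.75·0 = 0.25·400^α.
Indifference: 243^α = 0.25·400^α, so (243/400)^α = 0.25.
Taking logs: α·ln(243/400) = ln(0.25), so α = -1.386294 / -0.498403 ≈ 2.781.

α ≈ 2.781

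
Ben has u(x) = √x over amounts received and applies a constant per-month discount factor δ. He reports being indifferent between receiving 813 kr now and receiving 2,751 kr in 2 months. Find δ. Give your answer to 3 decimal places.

δ ≈ 0.737

Indifference means u(813) = δ^2 · u(2751), so δ^2 = u(813)/u(2751).
With u(x) = √x: δ^2 = √813/√2751 = √(813/2751) = 0.54363.
Taking the square root: δ = 0.54363^(1/2) ≈ 0.737.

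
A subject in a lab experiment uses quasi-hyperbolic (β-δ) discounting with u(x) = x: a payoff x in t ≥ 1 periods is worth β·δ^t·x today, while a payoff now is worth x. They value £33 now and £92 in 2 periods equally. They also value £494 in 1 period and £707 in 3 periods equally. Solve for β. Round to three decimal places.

Both payoffs in the second observation are in the future, so β drops out: δ^1·494 = δ^3·707 ⇒ δ^2 = 494/707 = 0.69873, so δ = 0.83590.
Substituting δ into 33 = β·δ^2·92: β = 33/(64.283) ≈ 0.513.

β ≈ 0.513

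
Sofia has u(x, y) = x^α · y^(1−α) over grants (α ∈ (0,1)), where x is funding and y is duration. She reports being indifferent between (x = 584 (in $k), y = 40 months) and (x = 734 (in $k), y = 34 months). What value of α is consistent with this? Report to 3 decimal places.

α ≈ 0.416

Set the two utilities equal: 584^α·40^(1−α) = 734^α·34^(1−α).
Rearrange to (584/734)^α = (34/40)^(1−α) and take logs: α·-0.228608 = (1−α)·-0.162519.
So α/(1−α) = (-0.162519)/(-0.228608) = 0.710907, and α = 0.710907/1.710907 ≈ 0.416.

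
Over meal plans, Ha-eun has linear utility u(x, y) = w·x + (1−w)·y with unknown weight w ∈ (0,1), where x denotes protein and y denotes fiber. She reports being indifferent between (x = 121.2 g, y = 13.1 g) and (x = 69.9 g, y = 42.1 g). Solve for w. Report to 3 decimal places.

w = 0.361

Indifference: w·121.2 + (1−w)·13.1 = w·69.9 + (1−w)·42.1.
Collecting terms: w·51.3 = (1−w)·29.
So w/(1−w) = 29/51.3 = 0.5653, giving w = 29/(51.3+29) = 0.361.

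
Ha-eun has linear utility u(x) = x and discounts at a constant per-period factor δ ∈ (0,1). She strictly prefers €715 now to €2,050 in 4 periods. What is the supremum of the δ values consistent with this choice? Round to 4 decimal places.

δ < 0.7685

The preference means 715 > δ^4·2050.
So δ^4 < 715/2050 = 0.34878; taking the 4th root of both positive sides preserves the inequality.
δ < (715/2050)^(1/4) ≈ 0.7685.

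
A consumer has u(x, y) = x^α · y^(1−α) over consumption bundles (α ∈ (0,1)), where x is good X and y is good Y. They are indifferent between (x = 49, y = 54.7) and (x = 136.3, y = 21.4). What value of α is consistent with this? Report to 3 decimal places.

α ≈ 0.478

The Cobb–Douglas utilities coincide, so 49^α·54.7^(1−α) = 136.3^α·21.4^(1−α).
Taking logs: α·ln 49 + (1−α)·ln 54.7 = α·ln 136.3 + (1−α)·ln 21.4, i.e. α·-1.023038 = (1−α)·-0.938473.
Thus α·(-1.961511) = -0.938473, so α = -0.938473/-1.961511 ≈ 0.478.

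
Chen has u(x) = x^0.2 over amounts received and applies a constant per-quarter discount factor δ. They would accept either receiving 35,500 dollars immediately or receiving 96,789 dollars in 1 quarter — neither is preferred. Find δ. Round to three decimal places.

Indifference means u(35500) = δ · u(96789), so δ = u(35500)/u(96789).
Since u(x) = x^0.2, δ = (35500/96789)^0.2 = 0.36678^0.2 = 0.81824.

δ ≈ 0.818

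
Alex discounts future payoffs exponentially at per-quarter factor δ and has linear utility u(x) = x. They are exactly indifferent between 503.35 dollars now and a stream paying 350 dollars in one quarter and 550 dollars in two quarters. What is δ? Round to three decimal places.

Equating present values: 503.35 = 350δ + 550δ².
So 550δ² + 350δ − 503.35 = 0.
The positive root is δ = [−350 + √(350² + 4·550·503.35)] / (2·550) = (−350 + 1108.995)/1100 ≈ 0.690.

δ ≈ 0.690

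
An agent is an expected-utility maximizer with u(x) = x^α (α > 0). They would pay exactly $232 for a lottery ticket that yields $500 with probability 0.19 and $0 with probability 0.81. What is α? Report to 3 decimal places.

α ≈ 2.163

The lottery's expected utility is 0.19·u(500) + 0.81·u(0) = 0.19·500^α (since u(0) = 0 for α > 0).
Equating: 232^α = 0.19·500^α, i.e. 0.4640^α = 0.19.
Taking logs: α·ln(232/500) = ln(0.19), so α = -1.660731 / -0.767871 ≈ 2.163.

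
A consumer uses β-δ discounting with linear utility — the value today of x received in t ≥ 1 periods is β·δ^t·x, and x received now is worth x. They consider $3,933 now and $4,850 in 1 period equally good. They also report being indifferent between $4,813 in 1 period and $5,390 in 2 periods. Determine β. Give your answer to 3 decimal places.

β ≈ 0.908

Both payoffs in the second observation are in the future, so β drops out: δ^1·4813 = δ^2·5390 ⇒ δ = 4813/5390 = 0.89295.
Now use the now-vs-future pair: 3933 = β·δ·4850 gives β = 3933/(0.89295·4850) ≈ 0.908.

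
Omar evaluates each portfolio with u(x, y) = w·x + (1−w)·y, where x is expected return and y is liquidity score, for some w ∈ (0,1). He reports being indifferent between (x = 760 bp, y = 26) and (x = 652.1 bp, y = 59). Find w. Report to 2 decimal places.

Equating utilities: w·760 + (1−w)·26 = w·652.1 + (1−w)·59.
w·(760−652.1) = (1−w)·(59−26), i.e. w·107.9 = (1−w)·33.
The marginal rate of substitution is 33/107.9, so w = 33/(107.9+33) = 0.23.

w = 0.23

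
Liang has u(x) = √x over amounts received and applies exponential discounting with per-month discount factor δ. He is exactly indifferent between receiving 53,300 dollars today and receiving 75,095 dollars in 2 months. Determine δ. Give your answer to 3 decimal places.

Equating discounted utilities: u(53300) = δ^2·u(75095) ⇒ δ^2 = u(53300)/u(75095).
With u(x) = √x: δ^2 = √53300/√75095 = √(53300/75095) = 0.84248.
Taking the square root: δ = 0.84248^(1/2) ≈ 0.918.

δ ≈ 0.918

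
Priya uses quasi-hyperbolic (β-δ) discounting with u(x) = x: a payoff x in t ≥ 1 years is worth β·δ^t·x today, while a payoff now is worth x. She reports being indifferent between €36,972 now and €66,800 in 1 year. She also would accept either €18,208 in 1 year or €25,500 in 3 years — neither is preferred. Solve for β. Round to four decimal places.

β ≈ 0.6550

From the later pair, β·δ^1·18208 = β·δ^3·25500; dividing through, δ^2 = 18208/25500 = 0.71404, so δ = 0.84501.
Substituting δ into 36972 = β·δ·66800: β = 36972/(56446.562) ≈ 0.6550.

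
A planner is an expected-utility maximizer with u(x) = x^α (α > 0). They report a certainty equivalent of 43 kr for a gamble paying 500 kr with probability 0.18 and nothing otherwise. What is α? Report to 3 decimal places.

Since u(0) = 0, the lottery's EU is 0.18·500^α.
Setting u(43) equal to that: 43^α = 0.18·500^α ⇒ (43/500)^α = 0.18.
α = ln(0.18) / ln(43/500) = -1.714798/-2.453408 ≈ 0.699.

α ≈ 0.699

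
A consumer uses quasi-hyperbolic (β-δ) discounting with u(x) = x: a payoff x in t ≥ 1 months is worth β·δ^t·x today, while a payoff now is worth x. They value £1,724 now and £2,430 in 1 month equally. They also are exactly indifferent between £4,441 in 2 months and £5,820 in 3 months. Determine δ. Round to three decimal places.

From the later pair, β·δ^2·4441 = β·δ^3·5820; dividing through, δ = 4441/5820 = 0.76306.

δ ≈ 0.763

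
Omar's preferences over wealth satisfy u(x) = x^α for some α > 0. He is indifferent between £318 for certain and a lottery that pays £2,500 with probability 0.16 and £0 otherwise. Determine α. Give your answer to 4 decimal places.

α ≈ 0.8887

EU(lottery) = 0.16·2500^α + 0.84·0 = 0.16·2500^α.
Indifference: 318^α = 0.16·2500^α, so (318/2500)^α = 0.16.
α = ln(0.16) / ln(318/2500) = -1.8325815/-2.0619946 ≈ 0.8887.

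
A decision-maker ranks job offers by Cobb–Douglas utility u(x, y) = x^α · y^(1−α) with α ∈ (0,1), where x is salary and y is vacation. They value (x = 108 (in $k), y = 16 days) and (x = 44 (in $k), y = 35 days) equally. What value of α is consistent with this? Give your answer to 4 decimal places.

Set the two utilities equal: 108^α·16^(1−α) = 44^α·35^(1−α).
Taking logs: α·ln 108 + (1−α)·ln 16 = α·ln 44 + (1−α)·ln 35, i.e. α·0.8979416 = (1−α)·0.7827593.
Thus α·(1.6807009) = 0.7827593, so α = 0.7827593/1.6807009 ≈ 0.4657.

α ≈ 0.4657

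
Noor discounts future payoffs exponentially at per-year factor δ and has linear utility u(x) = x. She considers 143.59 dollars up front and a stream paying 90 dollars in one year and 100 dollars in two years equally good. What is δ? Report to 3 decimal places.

δ ≈ 0.830

The stream is worth 90δ + 100δ² today, so 90δ + 100δ² = 143.59.
So 100δ² + 90δ − 143.59 = 0.
δ = (−90 + √(90² + 4·100·143.59)) / (2·100) = (−90 + √65536.00) / 200 ≈ 0.830.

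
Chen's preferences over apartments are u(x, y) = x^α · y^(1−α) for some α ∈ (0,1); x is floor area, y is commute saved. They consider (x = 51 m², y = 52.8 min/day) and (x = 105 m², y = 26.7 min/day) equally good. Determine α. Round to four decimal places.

Indifference: 51^α · 52.8^(1−α) = 105^α · 26.7^(1−α).
Rearrange to (51/105)^α = (26.7/52.8)^(1−α) and take logs: α·-0.7221347 = (1−α)·-0.6818476.
Thus α·(-1.4039823) = -0.6818476, so α = -0.6818476/-1.4039823 ≈ 0.4857.

α ≈ 0.4857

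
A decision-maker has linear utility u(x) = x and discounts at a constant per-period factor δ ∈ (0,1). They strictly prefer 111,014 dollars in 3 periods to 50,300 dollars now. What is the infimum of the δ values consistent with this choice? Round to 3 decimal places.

δ > 0.768

Under u(x) = x this choice says 50300 < δ^3·111014.
Dividing by 111014: δ^3 > 0.45310. Both sides are positive, so the cube root keeps the direction.
δ > 0.45310^(1/3) = 0.768.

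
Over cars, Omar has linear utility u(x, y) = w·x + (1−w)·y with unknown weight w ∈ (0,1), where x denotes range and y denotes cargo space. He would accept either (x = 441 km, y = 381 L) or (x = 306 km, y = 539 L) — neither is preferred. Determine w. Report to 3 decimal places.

Indifference: w·441 + (1−w)·381 = w·306 + (1−w)·539.
Collecting terms: w·135 = (1−w)·158.
The marginal rate of substitution is 158/135, so w = 158/(135+158) = 0.539.

w = 0.539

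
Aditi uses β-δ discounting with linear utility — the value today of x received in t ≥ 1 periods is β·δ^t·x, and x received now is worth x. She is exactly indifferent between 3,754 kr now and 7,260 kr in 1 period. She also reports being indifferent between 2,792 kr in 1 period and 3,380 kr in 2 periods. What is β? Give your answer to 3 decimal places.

From the later pair, β·δ^1·2792 = β·δ^2·3380; dividing through, δ = 2792/3380 = 0.82604.
Now use the now-vs-future pair: 3754 = β·δ·7260 gives β = 3754/(0.82604·7260) ≈ 0.626.

β ≈ 0.626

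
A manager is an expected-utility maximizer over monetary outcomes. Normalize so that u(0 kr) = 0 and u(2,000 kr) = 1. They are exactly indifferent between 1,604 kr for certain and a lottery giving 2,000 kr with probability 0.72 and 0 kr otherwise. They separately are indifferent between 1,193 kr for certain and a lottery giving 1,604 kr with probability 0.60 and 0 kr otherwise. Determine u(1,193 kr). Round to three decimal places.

0.432

The first gamble pins u(1,604 kr): it must equal 0.72·1 + 0.28·0 = 0.72.
Chaining: u(1,193 kr) = 0.60·0.72 + 0.40·0.00 = 0.4320.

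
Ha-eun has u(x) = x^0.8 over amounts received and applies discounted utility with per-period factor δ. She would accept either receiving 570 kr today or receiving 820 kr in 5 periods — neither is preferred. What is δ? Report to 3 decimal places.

δ ≈ 0.943

Indifference means u(570) = δ^5 · u(820), so δ^5 = u(570)/u(820).
With u(x) = x^0.8: δ^5 = 570^0.8/820^0.8 = (570/820)^0.8 = 0.74756.
Taking the 5th root: δ = 0.74756^(1/5) ≈ 0.943.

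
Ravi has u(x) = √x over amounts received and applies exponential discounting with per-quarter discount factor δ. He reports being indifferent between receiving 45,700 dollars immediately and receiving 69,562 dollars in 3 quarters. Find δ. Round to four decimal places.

δ ≈ 0.9324

The payoff in 3 quarters is discounted by δ^3, so u(45700) = δ^3·u(69562) and δ^3 = u(45700)/u(69562).
With u(x) = √x: δ^3 = √45700/√69562 = √(45700/69562) = 0.81054.
Taking the cube root: δ = 0.81054^(1/3) ≈ 0.9324.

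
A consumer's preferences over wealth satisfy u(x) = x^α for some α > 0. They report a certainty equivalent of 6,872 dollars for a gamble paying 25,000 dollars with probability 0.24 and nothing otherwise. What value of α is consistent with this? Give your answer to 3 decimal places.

α ≈ 1.105

Since u(0) = 0, the lottery's EU is 0.24·25000^α.
Indifference: 6872^α = 0.24·25000^α, so (6872/25000)^α = 0.24.
α = ln(0.24) / ln(6872/25000) = -1.427116/-1.291421 ≈ 1.105.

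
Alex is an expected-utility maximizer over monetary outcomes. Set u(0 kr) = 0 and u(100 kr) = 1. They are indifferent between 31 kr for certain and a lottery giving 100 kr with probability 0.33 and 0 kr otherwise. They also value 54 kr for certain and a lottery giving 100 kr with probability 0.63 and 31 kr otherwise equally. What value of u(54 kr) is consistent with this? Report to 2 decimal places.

First, u(31 kr) = 0.33·u(100 kr) + 0.67·u(0 kr) = 0.33.
Then u(54 kr) = 0.63·u(100 kr) + 0.37·u(31 kr) = 0.63·1.00 + 0.37·0.33 = 0.7521.

0.75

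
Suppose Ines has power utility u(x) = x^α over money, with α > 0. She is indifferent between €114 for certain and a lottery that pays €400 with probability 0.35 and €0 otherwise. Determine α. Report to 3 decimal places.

EU(lottery) = 0.35·400^α + 0.65·0 = 0.35·400^α.
Equating: 114^α = 0.35·400^α, i.e. 0.2850^α = 0.35.
α = ln(0.35) / ln(114/400) = -1.049822/-1.255266 ≈ 0.836.

α ≈ 0.836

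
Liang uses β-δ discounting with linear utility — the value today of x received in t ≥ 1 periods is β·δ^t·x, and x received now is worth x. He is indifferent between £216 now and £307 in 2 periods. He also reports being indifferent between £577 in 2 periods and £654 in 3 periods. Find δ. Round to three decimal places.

Both payoffs in the second observation are in the future, so β drops out: δ^2·577 = δ^3·654 ⇒ δ = 577/654 = 0.88226.

δ ≈ 0.882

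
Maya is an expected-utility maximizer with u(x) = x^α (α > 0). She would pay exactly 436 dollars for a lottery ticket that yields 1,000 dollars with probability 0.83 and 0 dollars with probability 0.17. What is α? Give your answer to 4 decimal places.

α ≈ 0.2245

EU(lottery) = 0.83·1000^α + 0.17·0 = 0.83·1000^α.
Equating: 436^α = 0.83·1000^α, i.e. 0.4360^α = 0.83.
Take logs: α = ln 0.83 / ln(436/1000) ≈ 0.224463.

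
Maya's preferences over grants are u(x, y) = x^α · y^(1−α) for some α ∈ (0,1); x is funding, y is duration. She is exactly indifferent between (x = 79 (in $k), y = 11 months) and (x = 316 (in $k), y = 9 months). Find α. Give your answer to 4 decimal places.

α ≈ 0.1264

The Cobb–Douglas utilities coincide, so 79^α·11^(1−α) = 316^α·9^(1−α).
(79/316)^α = (9/11)^(1−α); take logs: α·ln(79/316) = (1−α)·ln(9/11), i.e. α·-1.3862944 = (1−α)·-0.2006707.
With A = -1.3862944 and B = -0.2006707: α·A = (1−α)·B, so α = B/(A+B) = -0.2006707/-1.5869651 ≈ 0.1264.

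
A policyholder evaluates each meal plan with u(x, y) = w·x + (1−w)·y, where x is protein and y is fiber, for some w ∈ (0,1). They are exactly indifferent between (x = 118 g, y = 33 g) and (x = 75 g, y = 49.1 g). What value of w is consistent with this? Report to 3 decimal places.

w = 0.272

Indifference: w·118 + (1−w)·33 = w·75 + (1−w)·49.1.
w·(118−75) = (1−w)·(49.1−33), i.e. w·43 = (1−w)·16.1.
The marginal rate of substitution is 16.1/43, so w = 16.1/(43+16.1) = 0.272.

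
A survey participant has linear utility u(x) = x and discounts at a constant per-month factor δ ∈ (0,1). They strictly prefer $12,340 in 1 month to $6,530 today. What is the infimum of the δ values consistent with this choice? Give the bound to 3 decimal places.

δ > 0.529

Under u(x) = x this choice says 6530 < δ·12340.
Dividing through by 12340 gives δ > 0.52917.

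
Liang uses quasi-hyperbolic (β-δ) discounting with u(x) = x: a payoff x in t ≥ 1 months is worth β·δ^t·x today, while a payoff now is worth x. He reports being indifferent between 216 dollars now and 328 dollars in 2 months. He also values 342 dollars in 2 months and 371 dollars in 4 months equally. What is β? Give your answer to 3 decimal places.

β ≈ 0.714

The second indifference involves only future payoffs, so β cancels: β·δ^2·342 = β·δ^4·371, giving δ^2 = 342/371 = 0.92183, so δ = 0.96012.
Now use the now-vs-future pair: 216 = β·δ^2·328 gives β = 216/(0.92183·328) ≈ 0.714.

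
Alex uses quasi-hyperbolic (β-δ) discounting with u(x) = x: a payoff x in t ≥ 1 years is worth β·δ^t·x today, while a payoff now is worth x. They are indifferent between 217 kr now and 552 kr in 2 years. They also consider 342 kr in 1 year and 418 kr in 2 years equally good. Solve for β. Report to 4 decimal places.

The second indifference involves only future payoffs, so β cancels: β·δ^1·342 = β·δ^2·418, giving δ = 342/418 = 0.81818.
The first indifference: 217 = β·δ^2·552, so β = 217/(δ^2·552) = 217/(0.66942·552) ≈ 0.5872.

β ≈ 0.5872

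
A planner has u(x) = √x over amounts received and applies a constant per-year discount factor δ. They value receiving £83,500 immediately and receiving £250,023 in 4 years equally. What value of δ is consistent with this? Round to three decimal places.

δ ≈ 0.872

Indifference means u(83500) = δ^4 · u(250023), so δ^4 = u(83500)/u(250023).
With u(x) = √x: δ^4 = √83500/√250023 = √(83500/250023) = 0.57790.
Taking the 4th root: δ = 0.57790^(1/4) ≈ 0.872.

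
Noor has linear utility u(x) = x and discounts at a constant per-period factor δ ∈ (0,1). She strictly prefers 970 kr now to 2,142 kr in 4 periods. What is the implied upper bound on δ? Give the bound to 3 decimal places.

Under u(x) = x this choice says 970 > δ^4·2142.
Hence δ^4 < 970/2142 = 0.45285, and x ↦ x^(1/4) is increasing on (0,∞).
δ < 0.45285^(1/4) = 0.820.

δ < 0.820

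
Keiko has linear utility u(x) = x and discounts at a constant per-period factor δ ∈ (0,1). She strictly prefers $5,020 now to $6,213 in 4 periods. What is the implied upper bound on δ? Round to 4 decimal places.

δ < 0.9481

Under u(x) = x this choice says 5020 > δ^4·6213.
Hence δ^4 < 5020/6213 = 0.80798, and x ↦ x^(1/4) is increasing on (0,∞).
δ < (5020/6213)^(1/4) ≈ 0.9481.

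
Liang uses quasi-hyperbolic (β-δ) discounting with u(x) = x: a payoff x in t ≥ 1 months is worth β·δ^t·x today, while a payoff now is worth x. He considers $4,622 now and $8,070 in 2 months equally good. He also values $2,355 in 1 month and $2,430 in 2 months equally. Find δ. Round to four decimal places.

From the later pair, β·δ^1·2355 = β·δ^2·2430; dividing through, δ = 2355/2430 = 0.96914.

δ ≈ 0.9691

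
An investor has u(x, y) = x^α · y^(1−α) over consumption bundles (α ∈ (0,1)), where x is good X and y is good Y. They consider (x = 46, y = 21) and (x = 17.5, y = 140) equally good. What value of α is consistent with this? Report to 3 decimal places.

α ≈ 0.663

Indifference: 46^α · 21^(1−α) = 17.5^α · 140^(1−α).
Rearrange to (46/17.5)^α = (140/21)^(1−α) and take logs: α·0.966441 = (1−α)·1.897120.
Thus α·(2.863561) = 1.897120, so α = 1.897120/2.863561 ≈ 0.663.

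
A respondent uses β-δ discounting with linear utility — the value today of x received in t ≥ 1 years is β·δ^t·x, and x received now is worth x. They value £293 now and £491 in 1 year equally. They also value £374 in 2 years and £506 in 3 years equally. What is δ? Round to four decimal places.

δ ≈ 0.7391

Both payoffs in the second observation are in the future, so β drops out: δ^2·374 = δ^3·506 ⇒ δ = 374/506 = 0.73913.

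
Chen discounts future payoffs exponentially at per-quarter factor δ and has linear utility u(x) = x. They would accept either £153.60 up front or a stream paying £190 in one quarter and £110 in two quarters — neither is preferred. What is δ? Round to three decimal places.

δ ≈ 0.600

The stream is worth 190δ + 110δ² today, so 190δ + 110δ² = 153.60.
Rearranged: 110δ² + 190δ − 153.60 = 0.
The positive root is δ = [−190 + √(190² + 4·110·153.60)] / (2·110) = (−190 + 322.000)/220 ≈ 0.600.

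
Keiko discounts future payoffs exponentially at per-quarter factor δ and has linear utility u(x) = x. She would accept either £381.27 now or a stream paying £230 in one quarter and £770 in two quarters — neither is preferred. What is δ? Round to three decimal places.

Present value of the stream is 230·δ + 770·δ². Indifference gives 230δ + 770δ² = 381.27.
That is, 770δ² + 230δ − 381.27 = 0, a quadratic in δ.
δ = (−230 + √(230² + 4·770·381.27)) / (2·770) = (−230 + √1227211.60) / 1540 ≈ 0.570.

δ ≈ 0.570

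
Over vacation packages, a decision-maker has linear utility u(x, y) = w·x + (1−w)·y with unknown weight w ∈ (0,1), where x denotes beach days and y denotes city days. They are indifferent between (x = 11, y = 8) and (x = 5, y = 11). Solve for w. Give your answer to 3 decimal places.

u(11,8) = u(5,11) means w·11 + (1−w)·8 = w·5 + (1−w)·11.
Collecting terms: w·6 = (1−w)·3.
So w/(1−w) = 3/6 = 0.5000, giving w = 3/(6+3) = 0.333.

w = 0.333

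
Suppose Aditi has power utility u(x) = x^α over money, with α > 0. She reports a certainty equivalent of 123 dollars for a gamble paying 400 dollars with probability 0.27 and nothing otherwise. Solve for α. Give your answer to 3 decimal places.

α ≈ 1.110

The lottery's expected utility is 0.27·u(400) + 0.73·u(0) = 0.27·400^α (since u(0) = 0 for α > 0).
Setting u(123) equal to that: 123^α = 0.27·400^α ⇒ (123/400)^α = 0.27.
Taking logs: α·ln(123/400) = ln(0.27), so α = -1.309333 / -1.179280 ≈ 1.110.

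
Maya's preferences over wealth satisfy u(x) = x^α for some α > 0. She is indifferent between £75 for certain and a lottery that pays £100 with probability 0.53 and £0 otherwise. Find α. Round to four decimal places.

α ≈ 2.2069

Since u(0) = 0, the lottery's EU is 0.53·100^α.
Equating: 75^α = 0.53·100^α, i.e. 0.7500^α = 0.53.
Take logs: α = ln 0.53 / ln(75/100) ≈ 2.206875.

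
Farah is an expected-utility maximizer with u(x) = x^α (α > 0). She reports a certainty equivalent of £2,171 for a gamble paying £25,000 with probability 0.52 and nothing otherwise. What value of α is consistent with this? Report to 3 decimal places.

α ≈ 0.268

The lottery's expected utility is 0.52·u(25000) + 0.48·u(0) = 0.52·25000^α (since u(0) = 0 for α > 0).
Equating: 2171^α = 0.52·25000^α, i.e. 0.0868^α = 0.52.
Take logs: α = ln 0.52 / ln(2171/25000) ≈ 0.26760.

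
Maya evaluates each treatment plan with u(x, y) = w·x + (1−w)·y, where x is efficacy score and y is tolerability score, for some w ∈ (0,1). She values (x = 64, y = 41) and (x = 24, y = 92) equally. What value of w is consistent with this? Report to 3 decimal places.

w = 0.560

Indifference: w·64 + (1−w)·41 = w·24 + (1−w)·92.
Rearranging, 40·w − 51·(1−w) = 0.
Hence w = 51/(40+51) = 51/91 = 0.560.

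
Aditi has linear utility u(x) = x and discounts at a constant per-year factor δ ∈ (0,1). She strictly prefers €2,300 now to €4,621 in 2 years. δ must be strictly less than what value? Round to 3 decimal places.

Comparing present values: 2300 > δ^2·4621.
Hence δ^2 < 2300/4621 = 0.49773, and x ↦ x^(1/2) is increasing on (0,∞).
δ < (2300/4621)^(1/2) ≈ 0.705.

δ < 0.705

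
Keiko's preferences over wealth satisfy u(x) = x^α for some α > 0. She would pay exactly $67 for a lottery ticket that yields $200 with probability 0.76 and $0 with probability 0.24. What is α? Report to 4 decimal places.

α ≈ 0.2509

The lottery's expected utility is 0.76·u(200) + 0.24·u(0) = 0.76·200^α (since u(0) = 0 for α > 0).
Equating: 67^α = 0.76·200^α, i.e. 0.3350^α = 0.76.
α = ln(0.76) / ln(67/200) = -0.2744368/-1.0936247 ≈ 0.2509.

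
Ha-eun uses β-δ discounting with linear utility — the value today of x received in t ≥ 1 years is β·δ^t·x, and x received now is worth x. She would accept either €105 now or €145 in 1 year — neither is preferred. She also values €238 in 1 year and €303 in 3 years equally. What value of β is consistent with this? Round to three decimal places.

β ≈ 0.817

The second indifference involves only future payoffs, so β cancels: β·δ^1·238 = β·δ^3·303, giving δ^2 = 238/303 = 0.78548, so δ = 0.88627.
Substituting δ into 105 = β·δ·145: β = 105/(128.509) ≈ 0.817.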